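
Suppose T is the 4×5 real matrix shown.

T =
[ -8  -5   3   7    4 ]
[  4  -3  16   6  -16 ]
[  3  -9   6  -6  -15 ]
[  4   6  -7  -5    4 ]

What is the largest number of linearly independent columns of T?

Row reduce to echelon form.
R2 ← R2 + (1/2)·R1: [0, -11/2, 35/2, 19/2, -14]
R3 ← R3 + (3/8)·R1: [0, -87/8, 57/8, -27/8, -27/2]
R4 ← R4 + (1/2)·R1: [0, 7/2, -11/2, -3/2, 6]
R3 ← R3 − (87/44)·R2: [0, 0, -1209/44, -975/44, 156/11]
R4 ← R4 + (7/11)·R2: [0, 0, 62/11, 50/11, -32/11]
R4 ← R4 + (8/39)·R3: [0, 0, 0, 0, 0]
Echelon form has 3 nonzero rows, so rank(T) = 3.
The rank gives the maximum number of linearly independent columns: 3.

3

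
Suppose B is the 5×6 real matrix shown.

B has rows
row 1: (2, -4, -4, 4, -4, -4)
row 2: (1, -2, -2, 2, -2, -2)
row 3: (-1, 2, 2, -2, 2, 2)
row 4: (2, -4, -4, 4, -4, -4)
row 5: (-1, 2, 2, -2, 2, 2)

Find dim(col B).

1

Row reduce to echelon form.
R2 ← R2 − (1/2)·R1: [0, 0, 0, 0, 0, 0]
R3 ← R3 + (1/2)·R1: [0, 0, 0, 0, 0, 0]
R4 ← R4 − R1: [0, 0, 0, 0, 0, 0]
R5 ← R5 + (1/2)·R1: [0, 0, 0, 0, 0, 0]
Echelon form has 1 nonzero row, so rank(B) = 1.
The column space has dimension equal to the rank: 1.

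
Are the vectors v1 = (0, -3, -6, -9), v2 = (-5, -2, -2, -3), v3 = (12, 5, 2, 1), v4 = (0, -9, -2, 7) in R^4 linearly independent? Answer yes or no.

no

Form the matrix with these vectors as rows and row reduce.
Swap R1 ↔ R2
R3 ← R3 + (12/5)·R1: [0, 1/5, -14/5, -31/5]
R3 ← R3 + (1/15)·R2: [0, 0, -16/5, -34/5]
R4 ← R4 − (3)·R2: [0, 0, 16, 34]
R4 ← R4 + (5)·R3: [0, 0, 0, 0]
3 nonzero rows, so the 4 vectors span a space of dimension 3.
Since 3 < 4, the vectors are linearly dependent.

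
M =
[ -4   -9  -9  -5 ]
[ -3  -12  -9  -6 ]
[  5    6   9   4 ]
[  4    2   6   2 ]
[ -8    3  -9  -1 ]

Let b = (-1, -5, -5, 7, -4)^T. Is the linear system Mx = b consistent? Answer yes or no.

Row reduce the augmented matrix [M | b].
R2 ← R2 − (3/4)·R1: [0, -21/4, -9/4, -9/4, -17/4]
R3 ← R3 + (5/4)·R1: [0, -21/4, -9/4, -9/4, -25/4]
R4 ← R4 + R1: [0, -7, -3, -3, 6]
R5 ← R5 − (2)·R1: [0, 21, 9, 9, -2]
R3 ← R3 − R2: [0, 0, 0, 0, -2]
R4 ← R4 − (4/3)·R2: [0, 0, 0, 0, 35/3]
R5 ← R5 + (4)·R2: [0, 0, 0, 0, -19]
R4 ← R4 + (35/6)·R3: [0, 0, 0, 0, 0]
R5 ← R5 − (19/2)·R3: [0, 0, 0, 0, 0]
The echelon form has 3 nonzero rows; the last pivot sits in the augmented column, so rank(M) = 2 but rank([M|b]) = 3.
Since the ranks differ, the system is inconsistent.

no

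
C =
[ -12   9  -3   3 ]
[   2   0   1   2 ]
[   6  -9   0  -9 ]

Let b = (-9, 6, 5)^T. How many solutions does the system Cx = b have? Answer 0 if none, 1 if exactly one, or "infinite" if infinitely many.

Row reduce the augmented matrix [C | b].
R2 ← R2 + (1/6)·R1: [0, 3/2, 1/2, 5/2, 9/2]
R3 ← R3 + (1/2)·R1: [0, -9/2, -3/2, -15/2, 1/2]
R3 ← R3 + (3)·R2: [0, 0, 0, 0, 14]
The echelon form has 3 nonzero rows; the last pivot sits in the augmented column, so rank(C) = 2 but rank([C|b]) = 3.
Since the ranks differ, the system is inconsistent.
It has no solutions.

0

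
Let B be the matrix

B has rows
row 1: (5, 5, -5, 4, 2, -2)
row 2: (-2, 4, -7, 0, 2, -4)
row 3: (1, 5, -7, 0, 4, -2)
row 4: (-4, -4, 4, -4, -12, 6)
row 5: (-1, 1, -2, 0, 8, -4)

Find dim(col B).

4

Row reduce to echelon form.
R2 ← R2 + (2/5)·R1: [0, 6, -9, 8/5, 14/5, -24/5]
R3 ← R3 − (1/5)·R1: [0, 4, -6, -4/5, 18/5, -8/5]
R4 ← R4 + (4/5)·R1: [0, 0, 0, -4/5, -52/5, 22/5]
R5 ← R5 + (1/5)·R1: [0, 2, -3, 4/5, 42/5, -22/5]
R3 ← R3 − (2/3)·R2: [0, 0, 0, -28/15, 26/15, 8/5]
R5 ← R5 − (1/3)·R2: [0, 0, 0, 4/15, 112/15, -14/5]
R4 ← R4 − (3/7)·R3: [0, 0, 0, 0, -78/7, 26/7]
R5 ← R5 + (1/7)·R3: [0, 0, 0, 0, 54/7, -18/7]
R5 ← R5 + (9/13)·R4: [0, 0, 0, 0, 0, 0]
Echelon form has 4 nonzero rows, so rank(B) = 4.
The column space has dimension equal to the rank: 4.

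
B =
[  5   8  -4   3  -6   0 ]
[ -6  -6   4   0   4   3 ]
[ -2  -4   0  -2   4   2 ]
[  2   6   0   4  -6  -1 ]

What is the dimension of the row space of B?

3

Row reduce to echelon form.
R2 ← R2 + (6/5)·R1: [0, 18/5, -4/5, 18/5, -16/5, 3]
R3 ← R3 + (2/5)·R1: [0, -4/5, -8/5, -4/5, 8/5, 2]
R4 ← R4 − (2/5)·R1: [0, 14/5, 8/5, 14/5, -18/5, -1]
R3 ← R3 + (2/9)·R2: [0, 0, -16/9, 0, 8/9, 8/3]
R4 ← R4 − (7/9)·R2: [0, 0, 20/9, 0, -10/9, -10/3]
R4 ← R4 + (5/4)·R3: [0, 0, 0, 0, 0, 0]
Echelon form has 3 nonzero rows, so rank(B) = 3.
The row space has dimension equal to the rank: 3.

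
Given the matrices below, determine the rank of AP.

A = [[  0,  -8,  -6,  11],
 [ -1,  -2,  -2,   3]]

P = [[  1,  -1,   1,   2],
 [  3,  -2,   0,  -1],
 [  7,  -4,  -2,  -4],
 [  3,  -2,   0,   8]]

2

First compute AP:
[[-33,  18,  12, 120],
 [-12,   7,   3,  32]]
Now row reduce the product.
R2 ← R2 − (4/11)·R1: [0, 5/11, -15/11, -128/11]
2 nonzero rows, so rank(AP) = 2.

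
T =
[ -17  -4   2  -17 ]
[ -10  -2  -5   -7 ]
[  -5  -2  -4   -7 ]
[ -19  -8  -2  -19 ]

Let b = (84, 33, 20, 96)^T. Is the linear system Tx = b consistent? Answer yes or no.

Row reduce the augmented matrix [T | b].
R2 ← R2 − (10/17)·R1: [0, 6/17, -105/17, 3, -279/17]
R3 ← R3 − (5/17)·R1: [0, -14/17, -78/17, -2, -80/17]
R4 ← R4 − (19/17)·R1: [0, -60/17, -72/17, 0, 36/17]
R3 ← R3 + (7/3)·R2: [0, 0, -19, 5, -43]
R4 ← R4 + (10)·R2: [0, 0, -66, 30, -162]
R4 ← R4 − (66/19)·R3: [0, 0, 0, 240/19, -240/19]
The echelon form has 4 nonzero rows, and every pivot lies in the first 4 columns, so rank(T) = rank([T|b]) = 4.
The system is consistent.

yes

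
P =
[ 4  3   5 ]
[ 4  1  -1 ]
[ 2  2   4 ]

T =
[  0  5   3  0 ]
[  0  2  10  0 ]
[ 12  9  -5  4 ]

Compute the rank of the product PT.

2

First compute PT:
[[ 60,  71,  17,  20],
 [-12,  13,  27,  -4],
 [ 48,  50,   6,  16]]
Now row reduce the product.
R2 ← R2 + (1/5)·R1: [0, 136/5, 152/5, 0]
R3 ← R3 − (4/5)·R1: [0, -34/5, -38/5, 0]
R3 ← R3 + (1/4)·R2: [0, 0, 0, 0]
2 nonzero rows, so rank(PT) = 2.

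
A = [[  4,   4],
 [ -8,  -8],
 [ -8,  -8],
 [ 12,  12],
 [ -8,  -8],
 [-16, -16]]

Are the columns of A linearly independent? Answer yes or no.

Row reduce A to echelon form.
R2 ← R2 + (2)·R1: [0, 0]
R3 ← R3 + (2)·R1: [0, 0]
R4 ← R4 − (3)·R1: [0, 0]
R5 ← R5 + (2)·R1: [0, 0]
R6 ← R6 + (4)·R1: [0, 0]
1 pivot among 2 columns.
Only 1 < 2 pivot columns, so the columns are linearly dependent.

no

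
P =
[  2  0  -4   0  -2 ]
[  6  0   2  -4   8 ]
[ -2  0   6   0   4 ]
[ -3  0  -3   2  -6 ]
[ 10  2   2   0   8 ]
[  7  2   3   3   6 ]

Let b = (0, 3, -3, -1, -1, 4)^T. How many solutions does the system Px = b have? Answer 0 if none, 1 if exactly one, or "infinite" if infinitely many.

0

Row reduce the augmented matrix [P | b].
R2 ← R2 − (3)·R1: [0, 0, 14, -4, 14, 3]
R3 ← R3 + R1: [0, 0, 2, 0, 2, -3]
R4 ← R4 + (3/2)·R1: [0, 0, -9, 2, -9, -1]
R5 ← R5 − (5)·R1: [0, 2, 22, 0, 18, -1]
R6 ← R6 − (7/2)·R1: [0, 2, 17, 3, 13, 4]
Swap R2 ↔ R5
R6 ← R6 − R2: [0, 0, -5, 3, -5, 5]
R4 ← R4 + (9/2)·R3: [0, 0, 0, 2, 0, -29/2]
R5 ← R5 − (7)·R3: [0, 0, 0, -4, 0, 24]
R6 ← R6 + (5/2)·R3: [0, 0, 0, 3, 0, -5/2]
R5 ← R5 + (2)·R4: [0, 0, 0, 0, 0, -5]
R6 ← R6 − (3/2)·R4: [0, 0, 0, 0, 0, 77/4]
R6 ← R6 + (77/20)·R5: [0, 0, 0, 0, 0, 0]
The echelon form has 5 nonzero rows; the last pivot sits in the augmented column, so rank(P) = 4 but rank([P|b]) = 5.
Since the ranks differ, the system is inconsistent.
It has no solutions.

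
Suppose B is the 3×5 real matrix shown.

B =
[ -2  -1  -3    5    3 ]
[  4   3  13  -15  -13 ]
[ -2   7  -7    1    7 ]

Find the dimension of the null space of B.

Row reduce to echelon form.
R2 ← R2 + (2)·R1: [0, 1, 7, -5, -7]
R3 ← R3 − R1: [0, 8, -4, -4, 4]
R3 ← R3 − (8)·R2: [0, 0, -60, 36, 60]
3 nonzero rows, so rank(B) = 3.
B has 5 columns; by rank–nullity, nullity = 5 − 3 = 2.

2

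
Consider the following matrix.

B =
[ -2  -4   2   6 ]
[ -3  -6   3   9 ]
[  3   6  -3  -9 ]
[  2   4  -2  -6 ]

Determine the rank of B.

1

Row reduce to echelon form.
R2 ← R2 − (3/2)·R1: [0, 0, 0, 0]
R3 ← R3 + (3/2)·R1: [0, 0, 0, 0]
R4 ← R4 + R1: [0, 0, 0, 0]
Echelon form has 1 nonzero row, so rank(B) = 1.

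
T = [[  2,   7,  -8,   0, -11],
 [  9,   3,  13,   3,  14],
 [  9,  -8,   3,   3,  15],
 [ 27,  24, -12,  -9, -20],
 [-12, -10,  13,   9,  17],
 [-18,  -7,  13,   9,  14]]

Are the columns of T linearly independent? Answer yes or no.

Row reduce T to echelon form.
R2 ← R2 − (9/2)·R1: [0, -57/2, 49, 3, 127/2]
R3 ← R3 − (9/2)·R1: [0, -79/2, 39, 3, 129/2]
R4 ← R4 − (27/2)·R1: [0, -141/2, 96, -9, 257/2]
R5 ← R5 + (6)·R1: [0, 32, -35, 9, -49]
R6 ← R6 + (9)·R1: [0, 56, -59, 9, -85]
R3 ← R3 − (79/57)·R2: [0, 0, -1648/57, -22/19, -1340/57]
R4 ← R4 − (47/19)·R2: [0, 0, -479/19, -312/19, -543/19]
R5 ← R5 + (64/57)·R2: [0, 0, 1141/57, 235/19, 1271/57]
R6 ← R6 + (112/57)·R2: [0, 0, 2125/57, 283/19, 2267/57]
R4 ← R4 − (1437/1648)·R3: [0, 0, 0, -12699/824, -3329/412]
R5 ← R5 + (1141/1648)·R3: [0, 0, 0, 9531/824, 2481/412]
R6 ← R6 + (2125/1648)·R3: [0, 0, 0, 11043/824, 3897/412]
R5 ← R5 + (1059/1411)·R4: [0, 0, 0, 0, -60/1411]
R6 ← R6 + (1227/1411)·R4: [0, 0, 0, 0, 3432/1411]
R6 ← R6 + (286/5)·R5: [0, 0, 0, 0, 0]
5 pivots among 5 columns.
Every column is a pivot column, so the columns are linearly independent.

yes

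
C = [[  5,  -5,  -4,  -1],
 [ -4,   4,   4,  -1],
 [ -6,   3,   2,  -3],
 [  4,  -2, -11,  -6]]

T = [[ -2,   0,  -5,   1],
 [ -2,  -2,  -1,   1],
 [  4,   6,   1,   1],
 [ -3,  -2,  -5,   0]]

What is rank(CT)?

First compute CT:
[[-13, -12, -19,  -4],
 [ 19,  18,  25,   4],
 [ 23,  12,  44,  -1],
 [-30, -50,   1,  -9]]
Now row reduce the product.
R2 ← R2 + (19/13)·R1: [0, 6/13, -36/13, -24/13]
R3 ← R3 + (23/13)·R1: [0, -120/13, 135/13, -105/13]
R4 ← R4 − (30/13)·R1: [0, -290/13, 583/13, 3/13]
R3 ← R3 + (20)·R2: [0, 0, -45, -45]
R4 ← R4 + (145/3)·R2: [0, 0, -89, -89]
R4 ← R4 − (89/45)·R3: [0, 0, 0, 0]
3 nonzero rows, so rank(CT) = 3.

3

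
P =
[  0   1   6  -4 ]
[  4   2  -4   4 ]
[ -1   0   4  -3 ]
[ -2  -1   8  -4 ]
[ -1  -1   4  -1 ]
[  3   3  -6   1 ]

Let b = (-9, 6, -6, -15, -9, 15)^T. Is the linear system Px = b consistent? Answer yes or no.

yes

Row reduce the augmented matrix [P | b].
Swap R1 ↔ R2
R3 ← R3 + (1/4)·R1: [0, 1/2, 3, -2, -9/2]
R4 ← R4 + (1/2)·R1: [0, 0, 6, -2, -12]
R5 ← R5 + (1/4)·R1: [0, -1/2, 3, 0, -15/2]
R6 ← R6 − (3/4)·R1: [0, 3/2, -3, -2, 21/2]
R3 ← R3 − (1/2)·R2: [0, 0, 0, 0, 0]
R5 ← R5 + (1/2)·R2: [0, 0, 6, -2, -12]
R6 ← R6 − (3/2)·R2: [0, 0, -12, 4, 24]
Swap R3 ↔ R4
R5 ← R5 − R3: [0, 0, 0, 0, 0]
R6 ← R6 + (2)·R3: [0, 0, 0, 0, 0]
The echelon form has 3 nonzero rows, and every pivot lies in the first 4 columns, so rank(P) = rank([P|b]) = 3.
The system is consistent.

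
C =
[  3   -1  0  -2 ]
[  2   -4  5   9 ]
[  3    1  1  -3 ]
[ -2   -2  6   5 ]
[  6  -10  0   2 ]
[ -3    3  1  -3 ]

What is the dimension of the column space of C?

Row reduce to echelon form.
R2 ← R2 − (2/3)·R1: [0, -10/3, 5, 31/3]
R3 ← R3 − R1: [0, 2, 1, -1]
R4 ← R4 + (2/3)·R1: [0, -8/3, 6, 11/3]
R5 ← R5 − (2)·R1: [0, -8, 0, 6]
R6 ← R6 + R1: [0, 2, 1, -5]
R3 ← R3 + (3/5)·R2: [0, 0, 4, 26/5]
R4 ← R4 − (4/5)·R2: [0, 0, 2, -23/5]
R5 ← R5 − (12/5)·R2: [0, 0, -12, -94/5]
R6 ← R6 + (3/5)·R2: [0, 0, 4, 6/5]
R4 ← R4 − (1/2)·R3: [0, 0, 0, -36/5]
R5 ← R5 + (3)·R3: [0, 0, 0, -16/5]
R6 ← R6 − R3: [0, 0, 0, -4]
R5 ← R5 − (4/9)·R4: [0, 0, 0, 0]
R6 ← R6 − (5/9)·R4: [0, 0, 0, 0]
Echelon form has 4 nonzero rows, so rank(C) = 4.
The column space has dimension equal to the rank: 4.

4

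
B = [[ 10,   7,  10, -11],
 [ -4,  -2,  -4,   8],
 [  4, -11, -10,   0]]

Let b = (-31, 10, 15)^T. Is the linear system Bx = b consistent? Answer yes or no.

yes

Row reduce the augmented matrix [B | b].
R2 ← R2 + (2/5)·R1: [0, 4/5, 0, 18/5, -12/5]
R3 ← R3 − (2/5)·R1: [0, -69/5, -14, 22/5, 137/5]
R3 ← R3 + (69/4)·R2: [0, 0, -14, 133/2, -14]
The echelon form has 3 nonzero rows, and every pivot lies in the first 4 columns, so rank(B) = rank([B|b]) = 3.
The system is consistent.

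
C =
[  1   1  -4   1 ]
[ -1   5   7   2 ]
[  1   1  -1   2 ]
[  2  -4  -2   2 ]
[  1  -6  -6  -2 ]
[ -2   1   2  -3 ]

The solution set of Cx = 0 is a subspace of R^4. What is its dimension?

1

Row reduce to echelon form.
R2 ← R2 + R1: [0, 6, 3, 3]
R3 ← R3 − R1: [0, 0, 3, 1]
R4 ← R4 − (2)·R1: [0, -6, 6, 0]
R5 ← R5 − R1: [0, -7, -2, -3]
R6 ← R6 + (2)·R1: [0, 3, -6, -1]
R4 ← R4 + R2: [0, 0, 9, 3]
R5 ← R5 + (7/6)·R2: [0, 0, 3/2, 1/2]
R6 ← R6 − (1/2)·R2: [0, 0, -15/2, -5/2]
R4 ← R4 − (3)·R3: [0, 0, 0, 0]
R5 ← R5 − (1/2)·R3: [0, 0, 0, 0]
R6 ← R6 + (5/2)·R3: [0, 0, 0, 0]
3 nonzero rows, so rank(C) = 3.
C has 4 columns; by rank–nullity, nullity = 4 − 3 = 1.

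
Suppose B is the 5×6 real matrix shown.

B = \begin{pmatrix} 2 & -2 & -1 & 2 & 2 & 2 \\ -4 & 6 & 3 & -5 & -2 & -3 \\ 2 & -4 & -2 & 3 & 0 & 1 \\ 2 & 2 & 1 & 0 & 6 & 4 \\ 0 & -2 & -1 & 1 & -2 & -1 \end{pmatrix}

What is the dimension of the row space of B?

2

Row reduce to echelon form.
R2 ← R2 + (2)·R1: [0, 2, 1, -1, 2, 1]
R3 ← R3 − R1: [0, -2, -1, 1, -2, -1]
R4 ← R4 − R1: [0, 4, 2, -2, 4, 2]
R3 ← R3 + R2: [0, 0, 0, 0, 0, 0]
R4 ← R4 − (2)·R2: [0, 0, 0, 0, 0, 0]
R5 ← R5 + R2: [0, 0, 0, 0, 0, 0]
Echelon form has 2 nonzero rows, so rank(B) = 2.
The row space has dimension equal to the rank: 2.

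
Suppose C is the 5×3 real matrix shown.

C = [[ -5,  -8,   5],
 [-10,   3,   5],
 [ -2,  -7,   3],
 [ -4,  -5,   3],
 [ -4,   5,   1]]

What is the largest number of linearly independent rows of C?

Row reduce to echelon form.
R2 ← R2 − (2)·R1: [0, 19, -5]
R3 ← R3 − (2/5)·R1: [0, -19/5, 1]
R4 ← R4 − (4/5)·R1: [0, 7/5, -1]
R5 ← R5 − (4/5)·R1: [0, 57/5, -3]
R3 ← R3 + (1/5)·R2: [0, 0, 0]
R4 ← R4 − (7/95)·R2: [0, 0, -12/19]
R5 ← R5 − (3/5)·R2: [0, 0, 0]
Swap R3 ↔ R4
Echelon form has 3 nonzero rows, so rank(C) = 3.
The rank gives the maximum number of linearly independent rows: 3.

3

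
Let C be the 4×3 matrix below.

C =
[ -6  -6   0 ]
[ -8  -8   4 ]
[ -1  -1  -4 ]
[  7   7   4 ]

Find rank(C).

Row reduce to echelon form.
R2 ← R2 − (4/3)·R1: [0, 0, 4]
R3 ← R3 − (1/6)·R1: [0, 0, -4]
R4 ← R4 + (7/6)·R1: [0, 0, 4]
R3 ← R3 + R2: [0, 0, 0]
R4 ← R4 − R2: [0, 0, 0]
Echelon form has 2 nonzero rows, so rank(C) = 2.

2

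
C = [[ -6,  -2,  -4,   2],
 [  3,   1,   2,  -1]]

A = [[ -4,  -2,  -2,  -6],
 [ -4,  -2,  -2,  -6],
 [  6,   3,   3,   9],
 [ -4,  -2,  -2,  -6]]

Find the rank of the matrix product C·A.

0

First compute CA:
[[  0,   0,   0,   0],
 [  0,   0,   0,   0]]
Now row reduce the product.
0 nonzero rows, so rank(CA) = 0.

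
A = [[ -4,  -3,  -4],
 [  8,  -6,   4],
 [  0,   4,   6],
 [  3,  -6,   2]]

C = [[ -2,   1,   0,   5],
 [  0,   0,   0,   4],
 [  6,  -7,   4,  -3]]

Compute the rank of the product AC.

3

First compute AC:
[[-16,  24, -16, -20],
 [  8, -20,  16,   4],
 [ 36, -42,  24,  -2],
 [  6, -11,   8, -15]]
Now row reduce the product.
R2 ← R2 + (1/2)·R1: [0, -8, 8, -6]
R3 ← R3 + (9/4)·R1: [0, 12, -12, -47]
R4 ← R4 + (3/8)·R1: [0, -2, 2, -45/2]
R3 ← R3 + (3/2)·R2: [0, 0, 0, -56]
R4 ← R4 − (1/4)·R2: [0, 0, 0, -21]
R4 ← R4 − (3/8)·R3: [0, 0, 0, 0]
3 nonzero rows, so rank(AC) = 3.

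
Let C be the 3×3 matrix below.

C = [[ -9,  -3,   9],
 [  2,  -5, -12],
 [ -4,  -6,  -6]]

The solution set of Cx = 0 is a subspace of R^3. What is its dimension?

0

Row reduce to echelon form.
R2 ← R2 + (2/9)·R1: [0, -17/3, -10]
R3 ← R3 − (4/9)·R1: [0, -14/3, -10]
R3 ← R3 − (14/17)·R2: [0, 0, -30/17]
3 nonzero rows, so rank(C) = 3.
C has 3 columns; by rank–nullity, nullity = 3 − 3 = 0.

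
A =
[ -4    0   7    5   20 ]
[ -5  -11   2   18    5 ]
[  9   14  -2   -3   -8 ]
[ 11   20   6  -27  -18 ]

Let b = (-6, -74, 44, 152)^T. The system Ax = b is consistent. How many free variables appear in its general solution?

1

Row reduce the augmented matrix [A | b].
R2 ← R2 − (5/4)·R1: [0, -11, -27/4, 47/4, -20, -133/2]
R3 ← R3 + (9/4)·R1: [0, 14, 55/4, 33/4, 37, 61/2]
R4 ← R4 + (11/4)·R1: [0, 20, 101/4, -53/4, 37, 271/2]
R3 ← R3 + (14/11)·R2: [0, 0, 227/44, 1021/44, 127/11, -1191/22]
R4 ← R4 + (20/11)·R2: [0, 0, 571/44, 357/44, 7/11, 321/22]
R4 ← R4 − (571/227)·R3: [0, 0, 0, -11408/227, -6448/227, 34224/227]
The echelon form has 4 nonzero rows, and every pivot lies in the first 5 columns, so rank(A) = rank([A|b]) = 4.
The system is consistent.
Free variables = (unknowns) − (rank) = 5 − 4 = 1.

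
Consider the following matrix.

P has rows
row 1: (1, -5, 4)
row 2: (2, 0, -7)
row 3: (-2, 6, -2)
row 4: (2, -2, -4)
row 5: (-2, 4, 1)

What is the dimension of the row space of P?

2

Row reduce to echelon form.
R2 ← R2 − (2)·R1: [0, 10, -15]
R3 ← R3 + (2)·R1: [0, -4, 6]
R4 ← R4 − (2)·R1: [0, 8, -12]
R5 ← R5 + (2)·R1: [0, -6, 9]
R3 ← R3 + (2/5)·R2: [0, 0, 0]
R4 ← R4 − (4/5)·R2: [0, 0, 0]
R5 ← R5 + (3/5)·R2: [0, 0, 0]
Echelon form has 2 nonzero rows, so rank(P) = 2.
The row space has dimension equal to the rank: 2.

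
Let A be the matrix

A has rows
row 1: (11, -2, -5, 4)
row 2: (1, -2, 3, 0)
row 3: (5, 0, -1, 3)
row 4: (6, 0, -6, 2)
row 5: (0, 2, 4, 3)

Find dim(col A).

Row reduce to echelon form.
R2 ← R2 − (1/11)·R1: [0, -20/11, 38/11, -4/11]
R3 ← R3 − (5/11)·R1: [0, 10/11, 14/11, 13/11]
R4 ← R4 − (6/11)·R1: [0, 12/11, -36/11, -2/11]
R3 ← R3 + (1/2)·R2: [0, 0, 3, 1]
R4 ← R4 + (3/5)·R2: [0, 0, -6/5, -2/5]
R5 ← R5 + (11/10)·R2: [0, 0, 39/5, 13/5]
R4 ← R4 + (2/5)·R3: [0, 0, 0, 0]
R5 ← R5 − (13/5)·R3: [0, 0, 0, 0]
Echelon form has 3 nonzero rows, so rank(A) = 3.
The column space has dimension equal to the rank: 3.

3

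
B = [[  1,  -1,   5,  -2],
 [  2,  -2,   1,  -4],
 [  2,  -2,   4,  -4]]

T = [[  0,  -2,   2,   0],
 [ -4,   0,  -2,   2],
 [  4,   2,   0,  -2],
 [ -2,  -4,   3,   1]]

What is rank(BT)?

2

First compute BT:
[[ 28,  16,  -2, -14],
 [ 20,  14,  -4, -10],
 [ 32,  20,  -4, -16]]
Now row reduce the product.
R2 ← R2 − (5/7)·R1: [0, 18/7, -18/7, 0]
R3 ← R3 − (8/7)·R1: [0, 12/7, -12/7, 0]
R3 ← R3 − (2/3)·R2: [0, 0, 0, 0]
2 nonzero rows, so rank(BT) = 2.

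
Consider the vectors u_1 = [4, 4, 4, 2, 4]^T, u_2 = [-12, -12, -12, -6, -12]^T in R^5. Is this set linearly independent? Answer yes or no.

Form the matrix with these vectors as rows and row reduce.
R2 ← R2 + (3)·R1: [0, 0, 0, 0, 0]
1 nonzero row, so the 2 vectors span a space of dimension 1.
Since 1 < 2, the vectors are linearly dependent.

no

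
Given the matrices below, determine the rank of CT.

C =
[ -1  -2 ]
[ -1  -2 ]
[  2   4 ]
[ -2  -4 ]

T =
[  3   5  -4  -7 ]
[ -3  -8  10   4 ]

First compute CT:
[[  3,  11, -16,  -1],
 [  3,  11, -16,  -1],
 [ -6, -22,  32,   2],
 [  6,  22, -32,  -2]]
Now row reduce the product.
R2 ← R2 − R1: [0, 0, 0, 0]
R3 ← R3 + (2)·R1: [0, 0, 0, 0]
R4 ← R4 − (2)·R1: [0, 0, 0, 0]
1 nonzero row, so rank(CT) = 1.

1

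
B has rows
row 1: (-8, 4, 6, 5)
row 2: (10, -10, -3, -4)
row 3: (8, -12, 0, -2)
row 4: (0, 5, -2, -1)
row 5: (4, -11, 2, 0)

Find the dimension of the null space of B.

Row reduce to echelon form.
R2 ← R2 + (5/4)·R1: [0, -5, 9/2, 9/4]
R3 ← R3 + R1: [0, -8, 6, 3]
R5 ← R5 + (1/2)·R1: [0, -9, 5, 5/2]
R3 ← R3 − (8/5)·R2: [0, 0, -6/5, -3/5]
R4 ← R4 + R2: [0, 0, 5/2, 5/4]
R5 ← R5 − (9/5)·R2: [0, 0, -31/10, -31/20]
R4 ← R4 + (25/12)·R3: [0, 0, 0, 0]
R5 ← R5 − (31/12)·R3: [0, 0, 0, 0]
3 nonzero rows, so rank(B) = 3.
B has 4 columns; by rank–nullity, nullity = 4 − 3 = 1.

1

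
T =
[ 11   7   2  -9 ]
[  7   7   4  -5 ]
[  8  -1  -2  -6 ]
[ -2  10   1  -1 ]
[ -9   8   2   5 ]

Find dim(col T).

Row reduce to echelon form.
R2 ← R2 − (7/11)·R1: [0, 28/11, 30/11, 8/11]
R3 ← R3 − (8/11)·R1: [0, -67/11, -38/11, 6/11]
R4 ← R4 + (2/11)·R1: [0, 124/11, 15/11, -29/11]
R5 ← R5 + (9/11)·R1: [0, 151/11, 40/11, -26/11]
R3 ← R3 + (67/28)·R2: [0, 0, 43/14, 16/7]
R4 ← R4 − (31/7)·R2: [0, 0, -75/7, -41/7]
R5 ← R5 − (151/28)·R2: [0, 0, -155/14, -44/7]
R4 ← R4 + (150/43)·R3: [0, 0, 0, 91/43]
R5 ← R5 + (155/43)·R3: [0, 0, 0, 84/43]
R5 ← R5 − (12/13)·R4: [0, 0, 0, 0]
Echelon form has 4 nonzero rows, so rank(T) = 4.
The column space has dimension equal to the rank: 4.

4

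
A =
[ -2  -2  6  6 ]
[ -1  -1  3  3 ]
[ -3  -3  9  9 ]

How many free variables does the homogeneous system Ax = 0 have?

3

Row reduce to echelon form.
R2 ← R2 − (1/2)·R1: [0, 0, 0, 0]
R3 ← R3 − (3/2)·R1: [0, 0, 0, 0]
1 nonzero row, so rank(A) = 1.
A has 4 columns; by rank–nullity, nullity = 4 − 1 = 3.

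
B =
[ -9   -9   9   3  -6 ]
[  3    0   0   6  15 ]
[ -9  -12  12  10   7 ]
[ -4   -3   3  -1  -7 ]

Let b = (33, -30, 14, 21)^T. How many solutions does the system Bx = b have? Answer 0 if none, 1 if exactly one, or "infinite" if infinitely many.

infinite

Row reduce the augmented matrix [B | b].
R2 ← R2 + (1/3)·R1: [0, -3, 3, 7, 13, -19]
R3 ← R3 − R1: [0, -3, 3, 7, 13, -19]
R4 ← R4 − (4/9)·R1: [0, 1, -1, -7/3, -13/3, 19/3]
R3 ← R3 − R2: [0, 0, 0, 0, 0, 0]
R4 ← R4 + (1/3)·R2: [0, 0, 0, 0, 0, 0]
The echelon form has 2 nonzero rows, and every pivot lies in the first 5 columns, so rank(B) = rank([B|b]) = 2.
The system is consistent.
rank = 2 < 5 unknowns, so there are infinitely many solutions.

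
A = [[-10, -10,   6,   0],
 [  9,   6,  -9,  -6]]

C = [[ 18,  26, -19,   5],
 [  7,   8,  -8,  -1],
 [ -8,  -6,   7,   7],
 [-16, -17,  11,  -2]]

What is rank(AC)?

First compute AC:
[[-298, -376, 312,   2],
 [372, 438, -348, -12]]
Now row reduce the product.
R2 ← R2 + (186/149)·R1: [0, -4674/149, 6180/149, -1416/149]
2 nonzero rows, so rank(AC) = 2.

2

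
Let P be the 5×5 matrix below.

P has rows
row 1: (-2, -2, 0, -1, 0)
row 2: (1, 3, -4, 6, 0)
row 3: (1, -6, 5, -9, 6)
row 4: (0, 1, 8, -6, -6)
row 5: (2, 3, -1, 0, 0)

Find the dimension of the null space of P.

Row reduce to echelon form.
R2 ← R2 + (1/2)·R1: [0, 2, -4, 11/2, 0]
R3 ← R3 + (1/2)·R1: [0, -7, 5, -19/2, 6]
R5 ← R5 + R1: [0, 1, -1, -1, 0]
R3 ← R3 + (7/2)·R2: [0, 0, -9, 39/4, 6]
R4 ← R4 − (1/2)·R2: [0, 0, 10, -35/4, -6]
R5 ← R5 − (1/2)·R2: [0, 0, 1, -15/4, 0]
R4 ← R4 + (10/9)·R3: [0, 0, 0, 25/12, 2/3]
R5 ← R5 + (1/9)·R3: [0, 0, 0, -8/3, 2/3]
R5 ← R5 + (32/25)·R4: [0, 0, 0, 0, 38/25]
5 nonzero rows, so rank(P) = 5.
P has 5 columns; by rank–nullity, nullity = 5 − 5 = 0.

0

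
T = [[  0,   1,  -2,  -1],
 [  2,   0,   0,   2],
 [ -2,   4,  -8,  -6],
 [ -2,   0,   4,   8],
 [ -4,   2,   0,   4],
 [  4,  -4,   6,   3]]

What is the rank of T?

3

Row reduce to echelon form.
Swap R1 ↔ R2
R3 ← R3 + R1: [0, 4, -8, -4]
R4 ← R4 + R1: [0, 0, 4, 10]
R5 ← R5 + (2)·R1: [0, 2, 0, 8]
R6 ← R6 − (2)·R1: [0, -4, 6, -1]
R3 ← R3 − (4)·R2: [0, 0, 0, 0]
R5 ← R5 − (2)·R2: [0, 0, 4, 10]
R6 ← R6 + (4)·R2: [0, 0, -2, -5]
Swap R3 ↔ R4
R5 ← R5 − R3: [0, 0, 0, 0]
R6 ← R6 + (1/2)·R3: [0, 0, 0, 0]
Echelon form has 3 nonzero rows, so rank(T) = 3.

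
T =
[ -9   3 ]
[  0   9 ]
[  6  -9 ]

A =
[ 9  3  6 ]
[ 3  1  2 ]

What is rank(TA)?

1

First compute TA:
[[-72, -24, -48],
 [ 27,   9,  18],
 [ 27,   9,  18]]
Now row reduce the product.
R2 ← R2 + (3/8)·R1: [0, 0, 0]
R3 ← R3 + (3/8)·R1: [0, 0, 0]
1 nonzero row, so rank(TA) = 1.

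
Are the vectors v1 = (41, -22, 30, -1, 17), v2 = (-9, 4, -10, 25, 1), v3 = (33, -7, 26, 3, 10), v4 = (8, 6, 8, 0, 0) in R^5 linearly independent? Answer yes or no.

yes

Form the matrix with these vectors as rows and row reduce.
R2 ← R2 + (9/41)·R1: [0, -34/41, -140/41, 1016/41, 194/41]
R3 ← R3 − (33/41)·R1: [0, 439/41, 76/41, 156/41, -151/41]
R4 ← R4 − (8/41)·R1: [0, 422/41, 88/41, 8/41, -136/41]
R3 ← R3 + (439/34)·R2: [0, 0, -718/17, 5504/17, 976/17]
R4 ← R4 + (211/17)·R2: [0, 0, -684/17, 5232/17, 942/17]
R4 ← R4 − (342/359)·R3: [0, 0, 0, -240/359, 258/359]
4 nonzero rows, so the 4 vectors span a space of dimension 4.
Since 4 = 4, the vectors are linearly independent.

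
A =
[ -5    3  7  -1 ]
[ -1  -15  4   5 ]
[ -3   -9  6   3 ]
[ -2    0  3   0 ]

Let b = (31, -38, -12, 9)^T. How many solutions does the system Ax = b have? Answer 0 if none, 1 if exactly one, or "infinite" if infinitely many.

infinite

Row reduce the augmented matrix [A | b].
R2 ← R2 − (1/5)·R1: [0, -78/5, 13/5, 26/5, -221/5]
R3 ← R3 − (3/5)·R1: [0, -54/5, 9/5, 18/5, -153/5]
R4 ← R4 − (2/5)·R1: [0, -6/5, 1/5, 2/5, -17/5]
R3 ← R3 − (9/13)·R2: [0, 0, 0, 0, 0]
R4 ← R4 − (1/13)·R2: [0, 0, 0, 0, 0]
The echelon form has 2 nonzero rows, and every pivot lies in the first 4 columns, so rank(A) = rank([A|b]) = 2.
The system is consistent.
rank = 2 < 4 unknowns, so there are infinitely many solutions.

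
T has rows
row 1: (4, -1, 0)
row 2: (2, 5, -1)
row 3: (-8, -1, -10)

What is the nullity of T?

Row reduce to echelon form.
R2 ← R2 − (1/2)·R1: [0, 11/2, -1]
R3 ← R3 + (2)·R1: [0, -3, -10]
R3 ← R3 + (6/11)·R2: [0, 0, -116/11]
3 nonzero rows, so rank(T) = 3.
T has 3 columns; by rank–nullity, nullity = 3 − 3 = 0.

0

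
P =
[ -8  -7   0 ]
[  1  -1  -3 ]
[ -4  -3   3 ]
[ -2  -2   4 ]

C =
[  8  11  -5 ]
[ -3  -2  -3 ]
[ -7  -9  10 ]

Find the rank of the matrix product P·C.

3

First compute PC:
[[-43, -74,  61],
 [ 32,  40, -32],
 [-44, -65,  59],
 [-38, -54,  56]]
Now row reduce the product.
R2 ← R2 + (32/43)·R1: [0, -648/43, 576/43]
R3 ← R3 − (44/43)·R1: [0, 461/43, -147/43]
R4 ← R4 − (38/43)·R1: [0, 490/43, 90/43]
R3 ← R3 + (461/648)·R2: [0, 0, 55/9]
R4 ← R4 + (245/324)·R2: [0, 0, 110/9]
R4 ← R4 − (2)·R3: [0, 0, 0]
3 nonzero rows, so rank(PC) = 3.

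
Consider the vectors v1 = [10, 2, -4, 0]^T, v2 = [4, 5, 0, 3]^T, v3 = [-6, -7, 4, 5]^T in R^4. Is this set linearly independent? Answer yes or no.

yes

Form the matrix with these vectors as rows and row reduce.
R2 ← R2 − (2/5)·R1: [0, 21/5, 8/5, 3]
R3 ← R3 + (3/5)·R1: [0, -29/5, 8/5, 5]
R3 ← R3 + (29/21)·R2: [0, 0, 80/21, 64/7]
3 nonzero rows, so the 3 vectors span a space of dimension 3.
Since 3 = 3, the vectors are linearly independent.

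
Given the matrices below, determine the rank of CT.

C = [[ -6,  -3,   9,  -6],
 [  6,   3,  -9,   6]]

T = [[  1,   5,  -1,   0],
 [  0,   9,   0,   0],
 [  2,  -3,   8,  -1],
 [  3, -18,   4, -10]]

1

First compute CT:
[[ -6,  24,  54,  51],
 [  6, -24, -54, -51]]
Now row reduce the product.
R2 ← R2 + R1: [0, 0, 0, 0]
1 nonzero row, so rank(CT) = 1.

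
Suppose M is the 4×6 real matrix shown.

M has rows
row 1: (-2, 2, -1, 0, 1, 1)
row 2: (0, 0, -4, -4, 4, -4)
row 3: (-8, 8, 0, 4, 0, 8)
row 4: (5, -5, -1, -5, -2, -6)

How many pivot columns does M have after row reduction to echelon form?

Row reduce to echelon form.
R3 ← R3 − (4)·R1: [0, 0, 4, 4, -4, 4]
R4 ← R4 + (5/2)·R1: [0, 0, -7/2, -5, 1/2, -7/2]
R3 ← R3 + R2: [0, 0, 0, 0, 0, 0]
R4 ← R4 − (7/8)·R2: [0, 0, 0, -3/2, -3, 0]
Swap R3 ↔ R4
Echelon form has 3 nonzero rows, so rank(M) = 3.
Each nonzero row contributes one pivot column: 3 pivot columns.

3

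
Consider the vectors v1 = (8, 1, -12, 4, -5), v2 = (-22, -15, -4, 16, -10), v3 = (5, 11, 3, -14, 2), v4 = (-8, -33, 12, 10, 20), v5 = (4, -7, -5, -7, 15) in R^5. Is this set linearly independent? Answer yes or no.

Form the matrix with these vectors as rows and row reduce.
R2 ← R2 + (11/4)·R1: [0, -49/4, -37, 27, -95/4]
R3 ← R3 − (5/8)·R1: [0, 83/8, 21/2, -33/2, 41/8]
R4 ← R4 + R1: [0, -32, 0, 14, 15]
R5 ← R5 − (1/2)·R1: [0, -15/2, 1, -9, 35/2]
R3 ← R3 + (83/98)·R2: [0, 0, -1021/49, 312/49, -1469/98]
R4 ← R4 − (128/49)·R2: [0, 0, 4736/49, -2770/49, 3775/49]
R5 ← R5 − (30/49)·R2: [0, 0, 1159/49, -1251/49, 1570/49]
R4 ← R4 + (4736/1021)·R3: [0, 0, 0, -27562/1021, 7667/1021]
R5 ← R5 + (1159/1021)·R3: [0, 0, 0, -18687/1021, 30681/2042]
R5 ← R5 − (18687/27562)·R4: [0, 0, 0, 0, 136896/13781]
5 nonzero rows, so the 5 vectors span a space of dimension 5.
Since 5 = 5, the vectors are linearly independent.

yes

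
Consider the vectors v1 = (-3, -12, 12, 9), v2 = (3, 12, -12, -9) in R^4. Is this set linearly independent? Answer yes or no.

no

Form the matrix with these vectors as rows and row reduce.
R2 ← R2 + R1: [0, 0, 0, 0]
1 nonzero row, so the 2 vectors span a space of dimension 1.
Since 1 < 2, the vectors are linearly dependent.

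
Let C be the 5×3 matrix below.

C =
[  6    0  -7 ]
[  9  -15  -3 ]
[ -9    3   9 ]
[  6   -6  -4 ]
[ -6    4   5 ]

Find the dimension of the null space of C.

Row reduce to echelon form.
R2 ← R2 − (3/2)·R1: [0, -15, 15/2]
R3 ← R3 + (3/2)·R1: [0, 3, -3/2]
R4 ← R4 − R1: [0, -6, 3]
R5 ← R5 + R1: [0, 4, -2]
R3 ← R3 + (1/5)·R2: [0, 0, 0]
R4 ← R4 − (2/5)·R2: [0, 0, 0]
R5 ← R5 + (4/15)·R2: [0, 0, 0]
2 nonzero rows, so rank(C) = 2.
C has 3 columns; by rank–nullity, nullity = 3 − 2 = 1.

1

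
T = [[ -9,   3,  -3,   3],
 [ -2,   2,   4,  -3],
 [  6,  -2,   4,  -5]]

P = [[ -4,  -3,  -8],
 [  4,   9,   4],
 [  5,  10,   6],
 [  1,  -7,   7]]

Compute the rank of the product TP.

First compute TP:
[[ 36,   3,  87],
 [ 33,  85,  27],
 [-17,  39, -67]]
Now row reduce the product.
R2 ← R2 − (11/12)·R1: [0, 329/4, -211/4]
R3 ← R3 + (17/36)·R1: [0, 485/12, -311/12]
R3 ← R3 − (485/987)·R2: [0, 0, 4/987]
3 nonzero rows, so rank(TP) = 3.

3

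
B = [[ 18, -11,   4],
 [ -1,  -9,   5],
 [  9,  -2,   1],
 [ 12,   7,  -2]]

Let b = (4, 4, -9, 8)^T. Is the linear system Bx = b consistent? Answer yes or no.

Row reduce the augmented matrix [B | b].
R2 ← R2 + (1/18)·R1: [0, -173/18, 47/9, 38/9]
R3 ← R3 − (1/2)·R1: [0, 7/2, -1, -11]
R4 ← R4 − (2/3)·R1: [0, 43/3, -14/3, 16/3]
R3 ← R3 + (63/173)·R2: [0, 0, 156/173, -1637/173]
R4 ← R4 + (258/173)·R2: [0, 0, 540/173, 2012/173]
R4 ← R4 − (45/13)·R3: [0, 0, 0, 577/13]
The echelon form has 4 nonzero rows; the last pivot sits in the augmented column, so rank(B) = 3 but rank([B|b]) = 4.
Since the ranks differ, the system is inconsistent.

no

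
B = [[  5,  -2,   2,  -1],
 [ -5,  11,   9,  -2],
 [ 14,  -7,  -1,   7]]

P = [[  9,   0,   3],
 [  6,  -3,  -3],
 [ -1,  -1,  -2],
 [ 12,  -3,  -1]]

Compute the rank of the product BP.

First compute BP:
[[ 19,   7,  18],
 [-12, -36, -64],
 [169,   1,  58]]
Now row reduce the product.
R2 ← R2 + (12/19)·R1: [0, -600/19, -1000/19]
R3 ← R3 − (169/19)·R1: [0, -1164/19, -1940/19]
R3 ← R3 − (97/50)·R2: [0, 0, 0]
2 nonzero rows, so rank(BP) = 2.

2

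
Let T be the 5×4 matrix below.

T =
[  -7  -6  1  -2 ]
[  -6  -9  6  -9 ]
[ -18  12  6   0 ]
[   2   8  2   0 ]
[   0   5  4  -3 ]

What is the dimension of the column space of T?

Row reduce to echelon form.
R2 ← R2 − (6/7)·R1: [0, -27/7, 36/7, -51/7]
R3 ← R3 − (18/7)·R1: [0, 192/7, 24/7, 36/7]
R4 ← R4 + (2/7)·R1: [0, 44/7, 16/7, -4/7]
R3 ← R3 + (64/9)·R2: [0, 0, 40, -140/3]
R4 ← R4 + (44/27)·R2: [0, 0, 32/3, -112/9]
R5 ← R5 + (35/27)·R2: [0, 0, 32/3, -112/9]
R4 ← R4 − (4/15)·R3: [0, 0, 0, 0]
R5 ← R5 − (4/15)·R3: [0, 0, 0, 0]
Echelon form has 3 nonzero rows, so rank(T) = 3.
The column space has dimension equal to the rank: 3.

3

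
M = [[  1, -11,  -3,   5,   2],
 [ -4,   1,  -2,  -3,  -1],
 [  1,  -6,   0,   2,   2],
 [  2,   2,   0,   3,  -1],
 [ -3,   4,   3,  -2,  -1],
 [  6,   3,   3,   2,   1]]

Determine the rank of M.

Row reduce to echelon form.
R2 ← R2 + (4)·R1: [0, -43, -14, 17, 7]
R3 ← R3 − R1: [0, 5, 3, -3, 0]
R4 ← R4 − (2)·R1: [0, 24, 6, -7, -5]
R5 ← R5 + (3)·R1: [0, -29, -6, 13, 5]
R6 ← R6 − (6)·R1: [0, 69, 21, -28, -11]
R3 ← R3 + (5/43)·R2: [0, 0, 59/43, -44/43, 35/43]
R4 ← R4 + (24/43)·R2: [0, 0, -78/43, 107/43, -47/43]
R5 ← R5 − (29/43)·R2: [0, 0, 148/43, 66/43, 12/43]
R6 ← R6 + (69/43)·R2: [0, 0, -63/43, -31/43, 10/43]
R4 ← R4 + (78/59)·R3: [0, 0, 0, 67/59, -1/59]
R5 ← R5 − (148/59)·R3: [0, 0, 0, 242/59, -104/59]
R6 ← R6 + (63/59)·R3: [0, 0, 0, -107/59, 65/59]
R5 ← R5 − (242/67)·R4: [0, 0, 0, 0, -114/67]
R6 ← R6 + (107/67)·R4: [0, 0, 0, 0, 72/67]
R6 ← R6 + (12/19)·R5: [0, 0, 0, 0, 0]
Echelon form has 5 nonzero rows, so rank(M) = 5.

5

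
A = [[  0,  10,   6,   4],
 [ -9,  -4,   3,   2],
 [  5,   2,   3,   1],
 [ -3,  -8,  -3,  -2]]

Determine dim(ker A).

1

Row reduce to echelon form.
Swap R1 ↔ R2
R3 ← R3 + (5/9)·R1: [0, -2/9, 14/3, 19/9]
R4 ← R4 − (1/3)·R1: [0, -20/3, -4, -8/3]
R3 ← R3 + (1/45)·R2: [0, 0, 24/5, 11/5]
R4 ← R4 + (2/3)·R2: [0, 0, 0, 0]
3 nonzero rows, so rank(A) = 3.
A has 4 columns; by rank–nullity, nullity = 4 − 3 = 1.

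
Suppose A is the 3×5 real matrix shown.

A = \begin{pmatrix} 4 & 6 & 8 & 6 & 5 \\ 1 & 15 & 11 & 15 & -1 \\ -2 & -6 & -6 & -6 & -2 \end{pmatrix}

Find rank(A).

2

Row reduce to echelon form.
R2 ← R2 − (1/4)·R1: [0, 27/2, 9, 27/2, -9/4]
R3 ← R3 + (1/2)·R1: [0, -3, -2, -3, 1/2]
R3 ← R3 + (2/9)·R2: [0, 0, 0, 0, 0]
Echelon form has 2 nonzero rows, so rank(A) = 2.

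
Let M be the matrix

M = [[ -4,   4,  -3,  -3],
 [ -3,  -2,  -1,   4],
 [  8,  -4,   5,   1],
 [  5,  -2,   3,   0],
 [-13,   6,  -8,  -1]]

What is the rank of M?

2

Row reduce to echelon form.
R2 ← R2 − (3/4)·R1: [0, -5, 5/4, 25/4]
R3 ← R3 + (2)·R1: [0, 4, -1, -5]
R4 ← R4 + (5/4)·R1: [0, 3, -3/4, -15/4]
R5 ← R5 − (13/4)·R1: [0, -7, 7/4, 35/4]
R3 ← R3 + (4/5)·R2: [0, 0, 0, 0]
R4 ← R4 + (3/5)·R2: [0, 0, 0, 0]
R5 ← R5 − (7/5)·R2: [0, 0, 0, 0]
Echelon form has 2 nonzero rows, so rank(M) = 2.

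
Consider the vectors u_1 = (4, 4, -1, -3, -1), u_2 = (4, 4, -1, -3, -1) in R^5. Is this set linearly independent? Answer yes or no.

no

Form the matrix with these vectors as rows and row reduce.
R2 ← R2 − R1: [0, 0, 0, 0, 0]
1 nonzero row, so the 2 vectors span a space of dimension 1.
Since 1 < 2, the vectors are linearly dependent.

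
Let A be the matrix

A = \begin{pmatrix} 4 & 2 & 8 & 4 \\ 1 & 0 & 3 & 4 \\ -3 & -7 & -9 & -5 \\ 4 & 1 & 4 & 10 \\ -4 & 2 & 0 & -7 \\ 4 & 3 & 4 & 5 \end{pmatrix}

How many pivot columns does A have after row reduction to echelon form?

Row reduce to echelon form.
R2 ← R2 − (1/4)·R1: [0, -1/2, 1, 3]
R3 ← R3 + (3/4)·R1: [0, -11/2, -3, -2]
R4 ← R4 − R1: [0, -1, -4, 6]
R5 ← R5 + R1: [0, 4, 8, -3]
R6 ← R6 − R1: [0, 1, -4, 1]
R3 ← R3 − (11)·R2: [0, 0, -14, -35]
R4 ← R4 − (2)·R2: [0, 0, -6, 0]
R5 ← R5 + (8)·R2: [0, 0, 16, 21]
R6 ← R6 + (2)·R2: [0, 0, -2, 7]
R4 ← R4 − (3/7)·R3: [0, 0, 0, 15]
R5 ← R5 + (8/7)·R3: [0, 0, 0, -19]
R6 ← R6 − (1/7)·R3: [0, 0, 0, 12]
R5 ← R5 + (19/15)·R4: [0, 0, 0, 0]
R6 ← R6 − (4/5)·R4: [0, 0, 0, 0]
Echelon form has 4 nonzero rows, so rank(A) = 4.
Each nonzero row contributes one pivot column: 4 pivot columns.

4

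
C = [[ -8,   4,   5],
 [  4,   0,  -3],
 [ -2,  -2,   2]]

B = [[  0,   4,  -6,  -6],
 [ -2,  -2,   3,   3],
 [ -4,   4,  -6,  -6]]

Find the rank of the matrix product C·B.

2

First compute CB:
[[-28, -20,  30,  30],
 [ 12,   4,  -6,  -6],
 [ -4,   4,  -6,  -6]]
Now row reduce the product.
R2 ← R2 + (3/7)·R1: [0, -32/7, 48/7, 48/7]
R3 ← R3 − (1/7)·R1: [0, 48/7, -72/7, -72/7]
R3 ← R3 + (3/2)·R2: [0, 0, 0, 0]
2 nonzero rows, so rank(CB) = 2.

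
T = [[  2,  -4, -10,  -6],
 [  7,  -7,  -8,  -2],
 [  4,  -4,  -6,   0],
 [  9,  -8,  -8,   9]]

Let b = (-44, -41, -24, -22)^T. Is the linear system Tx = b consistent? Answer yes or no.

yes

Row reduce the augmented matrix [T | b].
R2 ← R2 − (7/2)·R1: [0, 7, 27, 19, 113]
R3 ← R3 − (2)·R1: [0, 4, 14, 12, 64]
R4 ← R4 − (9/2)·R1: [0, 10, 37, 36, 176]
R3 ← R3 − (4/7)·R2: [0, 0, -10/7, 8/7, -4/7]
R4 ← R4 − (10/7)·R2: [0, 0, -11/7, 62/7, 102/7]
R4 ← R4 − (11/10)·R3: [0, 0, 0, 38/5, 76/5]
The echelon form has 4 nonzero rows, and every pivot lies in the first 4 columns, so rank(T) = rank([T|b]) = 4.
The system is consistent.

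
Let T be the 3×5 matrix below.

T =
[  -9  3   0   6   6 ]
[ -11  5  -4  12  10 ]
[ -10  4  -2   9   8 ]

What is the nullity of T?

3

Row reduce to echelon form.
R2 ← R2 − (11/9)·R1: [0, 4/3, -4, 14/3, 8/3]
R3 ← R3 − (10/9)·R1: [0, 2/3, -2, 7/3, 4/3]
R3 ← R3 − (1/2)·R2: [0, 0, 0, 0, 0]
2 nonzero rows, so rank(T) = 2.
T has 5 columns; by rank–nullity, nullity = 5 − 2 = 3.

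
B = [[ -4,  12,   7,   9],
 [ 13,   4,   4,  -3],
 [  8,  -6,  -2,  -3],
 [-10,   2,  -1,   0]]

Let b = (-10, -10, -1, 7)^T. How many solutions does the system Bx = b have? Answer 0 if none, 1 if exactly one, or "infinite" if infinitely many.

infinite

Row reduce the augmented matrix [B | b].
R2 ← R2 + (13/4)·R1: [0, 43, 107/4, 105/4, -85/2]
R3 ← R3 + (2)·R1: [0, 18, 12, 15, -21]
R4 ← R4 − (5/2)·R1: [0, -28, -37/2, -45/2, 32]
R3 ← R3 − (18/43)·R2: [0, 0, 69/86, 345/86, -138/43]
R4 ← R4 + (28/43)·R2: [0, 0, -93/86, -465/86, 186/43]
R4 ← R4 + (31/23)·R3: [0, 0, 0, 0, 0]
The echelon form has 3 nonzero rows, and every pivot lies in the first 4 columns, so rank(B) = rank([B|b]) = 3.
The system is consistent.
rank = 3 < 4 unknowns, so there are infinitely many solutions.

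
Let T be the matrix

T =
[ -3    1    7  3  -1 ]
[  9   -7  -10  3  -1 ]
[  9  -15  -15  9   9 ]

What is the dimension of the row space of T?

3

Row reduce to echelon form.
R2 ← R2 + (3)·R1: [0, -4, 11, 12, -4]
R3 ← R3 + (3)·R1: [0, -12, 6, 18, 6]
R3 ← R3 − (3)·R2: [0, 0, -27, -18, 18]
Echelon form has 3 nonzero rows, so rank(T) = 3.
The row space has dimension equal to the rank: 3.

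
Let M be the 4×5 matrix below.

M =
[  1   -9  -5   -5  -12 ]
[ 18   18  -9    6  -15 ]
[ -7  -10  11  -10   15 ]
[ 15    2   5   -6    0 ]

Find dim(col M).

Row reduce to echelon form.
R2 ← R2 − (18)·R1: [0, 180, 81, 96, 201]
R3 ← R3 + (7)·R1: [0, -73, -24, -45, -69]
R4 ← R4 − (15)·R1: [0, 137, 80, 69, 180]
R3 ← R3 + (73/180)·R2: [0, 0, 177/20, -91/15, 751/60]
R4 ← R4 − (137/180)·R2: [0, 0, 367/20, -61/15, 1621/60]
R4 ← R4 − (367/177)·R3: [0, 0, 0, 4520/531, 565/531]
Echelon form has 4 nonzero rows, so rank(M) = 4.
The column space has dimension equal to the rank: 4.

4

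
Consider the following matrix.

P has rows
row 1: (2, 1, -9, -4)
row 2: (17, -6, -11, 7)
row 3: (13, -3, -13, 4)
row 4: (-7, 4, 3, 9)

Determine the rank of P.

4

Row reduce to echelon form.
R2 ← R2 − (17/2)·R1: [0, -29/2, 131/2, 41]
R3 ← R3 − (13/2)·R1: [0, -19/2, 91/2, 30]
R4 ← R4 + (7/2)·R1: [0, 15/2, -57/2, -5]
R3 ← R3 − (19/29)·R2: [0, 0, 75/29, 91/29]
R4 ← R4 + (15/29)·R2: [0, 0, 156/29, 470/29]
R4 ← R4 − (52/25)·R3: [0, 0, 0, 242/25]
Echelon form has 4 nonzero rows, so rank(P) = 4.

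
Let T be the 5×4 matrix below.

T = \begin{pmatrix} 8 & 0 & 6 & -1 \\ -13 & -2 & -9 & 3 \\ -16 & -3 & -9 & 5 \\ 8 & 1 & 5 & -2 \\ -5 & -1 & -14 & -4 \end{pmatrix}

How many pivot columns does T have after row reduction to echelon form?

Row reduce to echelon form.
R2 ← R2 + (13/8)·R1: [0, -2, 3/4, 11/8]
R3 ← R3 + (2)·R1: [0, -3, 3, 3]
R4 ← R4 − R1: [0, 1, -1, -1]
R5 ← R5 + (5/8)·R1: [0, -1, -41/4, -37/8]
R3 ← R3 − (3/2)·R2: [0, 0, 15/8, 15/16]
R4 ← R4 + (1/2)·R2: [0, 0, -5/8, -5/16]
R5 ← R5 − (1/2)·R2: [0, 0, -85/8, -85/16]
R4 ← R4 + (1/3)·R3: [0, 0, 0, 0]
R5 ← R5 + (17/3)·R3: [0, 0, 0, 0]
Echelon form has 3 nonzero rows, so rank(T) = 3.
Each nonzero row contributes one pivot column: 3 pivot columns.

3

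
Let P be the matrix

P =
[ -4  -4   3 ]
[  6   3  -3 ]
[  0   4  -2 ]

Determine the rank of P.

2

Row reduce to echelon form.
R2 ← R2 + (3/2)·R1: [0, -3, 3/2]
R3 ← R3 + (4/3)·R2: [0, 0, 0]
Echelon form has 2 nonzero rows, so rank(P) = 2.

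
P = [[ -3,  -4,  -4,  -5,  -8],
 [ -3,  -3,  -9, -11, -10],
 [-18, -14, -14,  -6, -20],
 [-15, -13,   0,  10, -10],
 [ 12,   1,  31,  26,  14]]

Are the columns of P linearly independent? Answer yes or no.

Row reduce P to echelon form.
R2 ← R2 − R1: [0, 1, -5, -6, -2]
R3 ← R3 − (6)·R1: [0, 10, 10, 24, 28]
R4 ← R4 − (5)·R1: [0, 7, 20, 35, 30]
R5 ← R5 + (4)·R1: [0, -15, 15, 6, -18]
R3 ← R3 − (10)·R2: [0, 0, 60, 84, 48]
R4 ← R4 − (7)·R2: [0, 0, 55, 77, 44]
R5 ← R5 + (15)·R2: [0, 0, -60, -84, -48]
R4 ← R4 − (11/12)·R3: [0, 0, 0, 0, 0]
R5 ← R5 + R3: [0, 0, 0, 0, 0]
3 pivots among 5 columns.
Only 3 < 5 pivot columns, so the columns are linearly dependent.

no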